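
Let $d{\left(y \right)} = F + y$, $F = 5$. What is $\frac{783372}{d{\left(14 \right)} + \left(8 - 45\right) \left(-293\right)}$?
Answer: $\frac{65281}{905} \approx 72.134$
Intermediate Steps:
$d{\left(y \right)} = 5 + y$
$\frac{783372}{d{\left(14 \right)} + \left(8 - 45\right) \left(-293\right)} = \frac{783372}{\left(5 + 14\right) + \left(8 - 45\right) \left(-293\right)} = \frac{783372}{19 + \left(8 - 45\right) \left(-293\right)} = \frac{783372}{19 - -10841} = \frac{783372}{19 + 10841} = \frac{783372}{10860} = 783372 \cdot \frac{1}{10860} = \frac{65281}{905}$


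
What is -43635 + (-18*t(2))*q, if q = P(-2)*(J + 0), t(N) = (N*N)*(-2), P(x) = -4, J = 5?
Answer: -46515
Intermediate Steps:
t(N) = -2*N² (t(N) = N²*(-2) = -2*N²)
q = -20 (q = -4*(5 + 0) = -4*5 = -20)
-43635 + (-18*t(2))*q = -43635 - (-36)*2²*(-20) = -43635 - (-36)*4*(-20) = -43635 - 18*(-8)*(-20) = -43635 + 144*(-20) = -43635 - 2880 = -46515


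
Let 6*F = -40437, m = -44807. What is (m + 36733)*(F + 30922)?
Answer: -195249505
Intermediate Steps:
F = -13479/2 (F = (⅙)*(-40437) = -13479/2 ≈ -6739.5)
(m + 36733)*(F + 30922) = (-44807 + 36733)*(-13479/2 + 30922) = -8074*48365/2 = -195249505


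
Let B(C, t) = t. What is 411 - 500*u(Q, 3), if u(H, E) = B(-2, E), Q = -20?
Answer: -1089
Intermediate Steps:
u(H, E) = E
411 - 500*u(Q, 3) = 411 - 500*3 = 411 - 1500 = -1089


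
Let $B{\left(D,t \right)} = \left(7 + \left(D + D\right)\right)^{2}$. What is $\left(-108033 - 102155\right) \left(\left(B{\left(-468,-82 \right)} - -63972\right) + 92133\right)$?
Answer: $-214212259448$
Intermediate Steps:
$B{\left(D,t \right)} = \left(7 + 2 D\right)^{2}$
$\left(-108033 - 102155\right) \left(\left(B{\left(-468,-82 \right)} - -63972\right) + 92133\right) = \left(-108033 - 102155\right) \left(\left(\left(7 + 2 \left(-468\right)\right)^{2} - -63972\right) + 92133\right) = - 210188 \left(\left(\left(7 - 936\right)^{2} + 63972\right) + 92133\right) = - 210188 \left(\left(\left(-929\right)^{2} + 63972\right) + 92133\right) = - 210188 \left(\left(863041 + 63972\right) + 92133\right) = - 210188 \left(927013 + 92133\right) = \left(-210188\right) 1019146 = -214212259448$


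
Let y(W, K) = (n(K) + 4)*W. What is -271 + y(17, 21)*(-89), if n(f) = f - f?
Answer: -6323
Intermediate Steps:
n(f) = 0
y(W, K) = 4*W (y(W, K) = (0 + 4)*W = 4*W)
-271 + y(17, 21)*(-89) = -271 + (4*17)*(-89) = -271 + 68*(-89) = -271 - 6052 = -6323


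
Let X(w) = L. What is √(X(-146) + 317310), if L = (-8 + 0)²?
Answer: √317374 ≈ 563.36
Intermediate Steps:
L = 64 (L = (-8)² = 64)
X(w) = 64
√(X(-146) + 317310) = √(64 + 317310) = √317374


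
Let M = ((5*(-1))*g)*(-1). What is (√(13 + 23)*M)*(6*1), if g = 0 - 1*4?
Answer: -720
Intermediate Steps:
g = -4 (g = 0 - 4 = -4)
M = -20 (M = ((5*(-1))*(-4))*(-1) = -5*(-4)*(-1) = 20*(-1) = -20)
(√(13 + 23)*M)*(6*1) = (√(13 + 23)*(-20))*(6*1) = (√36*(-20))*6 = (6*(-20))*6 = -120*6 = -720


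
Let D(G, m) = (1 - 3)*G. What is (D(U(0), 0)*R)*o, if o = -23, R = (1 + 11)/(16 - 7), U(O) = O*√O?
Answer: 0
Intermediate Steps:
U(O) = O^(3/2)
D(G, m) = -2*G
R = 4/3 (R = 12/9 = 12*(⅑) = 4/3 ≈ 1.3333)
(D(U(0), 0)*R)*o = (-2*0^(3/2)*(4/3))*(-23) = (-2*0*(4/3))*(-23) = (0*(4/3))*(-23) = 0*(-23) = 0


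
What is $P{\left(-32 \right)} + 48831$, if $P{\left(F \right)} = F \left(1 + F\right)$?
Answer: $49823$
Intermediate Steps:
$P{\left(-32 \right)} + 48831 = - 32 \left(1 - 32\right) + 48831 = \left(-32\right) \left(-31\right) + 48831 = 992 + 48831 = 49823$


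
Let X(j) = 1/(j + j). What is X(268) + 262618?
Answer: 140763249/536 ≈ 2.6262e+5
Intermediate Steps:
X(j) = 1/(2*j)
X(268) + 262618 = (½)/268 + 262618 = (½)*(1/268) + 262618 = 1/536 + 262618 = 140763249/536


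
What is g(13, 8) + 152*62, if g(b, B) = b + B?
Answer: 9445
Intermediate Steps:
g(b, B) = B + b
g(13, 8) + 152*62 = (8 + 13) + 152*62 = 21 + 9424 = 9445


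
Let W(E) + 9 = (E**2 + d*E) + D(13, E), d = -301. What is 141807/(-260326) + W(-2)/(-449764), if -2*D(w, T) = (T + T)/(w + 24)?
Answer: -1182799576471/2166077366684 ≈ -0.54606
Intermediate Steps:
D(w, T) = -T/(24 + w) (D(w, T) = -(T + T)/(2*(w + 24)) = -2*T/(2*(24 + w)) = -T/(24 + w))
W(E) = -9 + E**2 - 11138*E/37 (W(E) = -9 + ((E**2 - 301*E) - E/(24 + 13)) = -9 + ((E**2 - 301*E) - 1*E/37) = -9 + ((E**2 - 301*E) - 1*E*1/37) = -9 + ((E**2 - 301*E) - E/37) = -9 + (E**2 - 11138*E/37) = -9 + E**2 - 11138*E/37)
141807/(-260326) + W(-2)/(-449764) = 141807/(-260326) + (-9 + (-2)**2 - 11138/37*(-2))/(-449764) = 141807*(-1/260326) + (-9 + 4 + 22276/37)*(-1/449764) = -141807/260326 + (22091/37)*(-1/449764) = -141807/260326 - 22091/16641268 = -1182799576471/2166077366684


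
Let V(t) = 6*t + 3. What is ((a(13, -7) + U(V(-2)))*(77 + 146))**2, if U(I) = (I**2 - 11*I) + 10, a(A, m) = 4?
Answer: 1871600644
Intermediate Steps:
V(t) = 3 + 6*t
U(I) = 10 + I**2 - 11*I
((a(13, -7) + U(V(-2)))*(77 + 146))**2 = ((4 + (10 + (3 + 6*(-2))**2 - 11*(3 + 6*(-2))))*(77 + 146))**2 = ((4 + (10 + (3 - 12)**2 - 11*(3 - 12)))*223)**2 = ((4 + (10 + (-9)**2 - 11*(-9)))*223)**2 = ((4 + (10 + 81 + 99))*223)**2 = ((4 + 190)*223)**2 = (194*223)**2 = 43262**2 = 1871600644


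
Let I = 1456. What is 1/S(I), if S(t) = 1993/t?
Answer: 1456/1993 ≈ 0.73056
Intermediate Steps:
1/S(I) = 1/(1993/1456) = 1456/1993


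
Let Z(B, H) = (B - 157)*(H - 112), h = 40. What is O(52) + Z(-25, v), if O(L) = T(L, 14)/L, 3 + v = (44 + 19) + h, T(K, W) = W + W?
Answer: 28399/13 ≈ 2184.5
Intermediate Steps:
T(K, W) = 2*W
v = 100 (v = -3 + ((44 + 19) + 40) = -3 + (63 + 40) = -3 + 103 = 100)
Z(B, H) = (-157 + B)*(-112 + H)
O(L) = 28/L (O(L) = (2*14)/L = 28/L)
O(52) + Z(-25, v) = 28/52 + (17584 - 157*100 - 112*(-25) - 25*100) = 28*(1/52) + (17584 - 15700 + 2800 - 2500) = 7/13 + 2184 = 28399/13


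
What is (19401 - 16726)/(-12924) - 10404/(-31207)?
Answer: 50982571/403319268 ≈ 0.12641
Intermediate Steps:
(19401 - 16726)/(-12924) - 10404/(-31207) = 2675*(-1/12924) - 10404*(-1/31207) = -2675/12924 + 10404/31207 = 50982571/403319268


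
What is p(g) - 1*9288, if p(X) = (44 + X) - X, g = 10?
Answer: -9244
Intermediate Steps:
p(X) = 44
p(g) - 1*9288 = 44 - 1*9288 = 44 - 9288 = -9244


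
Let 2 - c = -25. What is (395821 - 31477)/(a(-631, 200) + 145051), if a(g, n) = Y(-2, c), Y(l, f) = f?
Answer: 10716/4267 ≈ 2.5114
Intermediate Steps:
c = 27 (c = 2 - 1*(-25) = 2 + 25 = 27)
a(g, n) = 27
(395821 - 31477)/(a(-631, 200) + 145051) = (395821 - 31477)/(27 + 145051) = 364344/145078 = 364344*(1/145078) = 10716/4267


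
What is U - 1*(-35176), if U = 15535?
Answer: 50711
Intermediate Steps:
U - 1*(-35176) = 15535 - 1*(-35176) = 15535 + 35176 = 50711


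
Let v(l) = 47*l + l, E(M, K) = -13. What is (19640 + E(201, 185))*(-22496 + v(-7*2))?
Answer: -454718336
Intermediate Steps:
v(l) = 48*l
(19640 + E(201, 185))*(-22496 + v(-7*2)) = (19640 - 13)*(-22496 + 48*(-7*2)) = 19627*(-22496 + 48*(-14)) = 19627*(-22496 - 672) = 19627*(-23168) = -454718336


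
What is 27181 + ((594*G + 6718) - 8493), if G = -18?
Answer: 14714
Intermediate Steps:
27181 + ((594*G + 6718) - 8493) = 27181 + ((594*(-18) + 6718) - 8493) = 27181 + ((-10692 + 6718) - 8493) = 27181 + (-3974 - 8493) = 27181 - 12467 = 14714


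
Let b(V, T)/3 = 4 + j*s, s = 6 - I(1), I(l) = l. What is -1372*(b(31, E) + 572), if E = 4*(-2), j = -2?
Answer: -760088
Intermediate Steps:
s = 5 (s = 6 - 1*1 = 6 - 1 = 5)
E = -8
b(V, T) = -18 (b(V, T) = 3*(4 - 2*5) = 3*(4 - 10) = 3*(-6) = -18)
-1372*(b(31, E) + 572) = -1372*(-18 + 572) = -1372*554 = -760088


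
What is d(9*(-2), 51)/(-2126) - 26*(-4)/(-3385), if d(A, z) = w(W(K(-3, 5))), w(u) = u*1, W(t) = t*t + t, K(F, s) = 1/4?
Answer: -3554589/115144160 ≈ -0.030871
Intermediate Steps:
K(F, s) = ¼
W(t) = t + t² (W(t) = t² + t = t + t²)
w(u) = u
d(A, z) = 5/16 (d(A, z) = (1 + ¼)/4 = (¼)*(5/4) = 5/16)
d(9*(-2), 51)/(-2126) - 26*(-4)/(-3385) = (5/16)/(-2126) - 26*(-4)/(-3385) = (5/16)*(-1/2126) + 104*(-1/3385) = -5/34016 - 104/3385 = -3554589/115144160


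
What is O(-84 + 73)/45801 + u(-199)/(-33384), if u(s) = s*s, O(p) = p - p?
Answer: -39601/33384 ≈ -1.1862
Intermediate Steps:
O(p) = 0
u(s) = s²
O(-84 + 73)/45801 + u(-199)/(-33384) = 0/45801 + (-199)²/(-33384) = 0*(1/45801) + 39601*(-1/33384) = 0 - 39601/33384 = -39601/33384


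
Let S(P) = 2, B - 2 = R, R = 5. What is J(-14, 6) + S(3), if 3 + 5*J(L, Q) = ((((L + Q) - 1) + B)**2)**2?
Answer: 23/5 ≈ 4.6000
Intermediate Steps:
B = 7 (B = 2 + 5 = 7)
J(L, Q) = -3/5 + (6 + L + Q)**4/5 (J(L, Q) = -3/5 + ((((L + Q) - 1) + 7)**2)**2/5 = -3/5 + (((-1 + L + Q) + 7)**2)**2/5 = -3/5 + ((6 + L + Q)**2)**2/5 = -3/5 + (6 + L + Q)**4/5)
J(-14, 6) + S(3) = (-3/5 + (6 - 14 + 6)**4/5) + 2 = (-3/5 + (1/5)*(-2)**4) + 2 = (-3/5 + (1/5)*16) + 2 = (-3/5 + 16/5) + 2 = 13/5 + 2 = 23/5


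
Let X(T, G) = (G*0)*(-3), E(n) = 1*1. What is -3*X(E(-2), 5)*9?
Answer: 0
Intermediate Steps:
E(n) = 1
X(T, G) = 0 (X(T, G) = 0*(-3) = 0)
-3*X(E(-2), 5)*9 = -3*0*9 = 0*9 = 0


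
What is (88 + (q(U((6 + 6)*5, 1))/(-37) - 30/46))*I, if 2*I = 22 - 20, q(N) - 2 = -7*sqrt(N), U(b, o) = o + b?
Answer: 74287/851 + 7*sqrt(61)/37 ≈ 88.771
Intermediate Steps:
U(b, o) = b + o
q(N) = 2 - 7*sqrt(N)
I = 1 (I = (22 - 20)/2 = (1/2)*2 = 1)
(88 + (q(U((6 + 6)*5, 1))/(-37) - 30/46))*I = (88 + ((2 - 7*sqrt((6 + 6)*5 + 1))/(-37) - 30/46))*1 = (88 + ((2 - 7*sqrt(12*5 + 1))*(-1/37) - 30*1/46))*1 = (88 + ((2 - 7*sqrt(60 + 1))*(-1/37) - 15/23))*1 = (88 + ((2 - 7*sqrt(61))*(-1/37) - 15/23))*1 = (88 + ((-2/37 + 7*sqrt(61)/37) - 15/23))*1 = (88 + (-601/851 + 7*sqrt(61)/37))*1 = (74287/851 + 7*sqrt(61)/37)*1 = 74287/851 + 7*sqrt(61)/37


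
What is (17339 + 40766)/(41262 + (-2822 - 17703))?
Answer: 58105/20737 ≈ 2.8020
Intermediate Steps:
(17339 + 40766)/(41262 + (-2822 - 17703)) = 58105/(41262 - 20525) = 58105/20737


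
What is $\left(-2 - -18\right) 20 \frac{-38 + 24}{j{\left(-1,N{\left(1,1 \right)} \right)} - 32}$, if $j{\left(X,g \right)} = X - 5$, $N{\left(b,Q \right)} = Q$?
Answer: $\frac{2240}{19} \approx 117.89$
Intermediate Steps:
$j{\left(X,g \right)} = -5 + X$
$\left(-2 - -18\right) 20 \frac{-38 + 24}{j{\left(-1,N{\left(1,1 \right)} \right)} - 32} = \left(-2 - -18\right) 20 \frac{-38 + 24}{\left(-5 - 1\right) - 32} = \left(-2 + 18\right) 20 \left(- \frac{14}{-6 - 32}\right) = 16 \cdot 20 \left(- \frac{14}{-38}\right) = 320 \left(\left(-14\right) \left(- \frac{1}{38}\right)\right) = 320 \cdot \frac{7}{19} = \frac{2240}{19}$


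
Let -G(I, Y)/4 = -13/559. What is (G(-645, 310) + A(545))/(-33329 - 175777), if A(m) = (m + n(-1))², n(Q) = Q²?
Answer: -6409496/4495779 ≈ -1.4257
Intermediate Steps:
A(m) = (1 + m)² (A(m) = (m + (-1)²)² = (m + 1)² = (1 + m)²)
G(I, Y) = 4/43 (G(I, Y) = -(-52)/559 = -4*(-1/43) = 4/43)
(G(-645, 310) + A(545))/(-33329 - 175777) = (4/43 + (1 + 545)²)/(-33329 - 175777) = (4/43 + 546²)/(-209106) = (4/43 + 298116)*(-1/209106) = (12818992/43)*(-1/209106) = -6409496/4495779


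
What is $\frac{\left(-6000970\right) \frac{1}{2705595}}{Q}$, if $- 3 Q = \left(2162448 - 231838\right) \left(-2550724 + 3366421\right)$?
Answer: $\frac{600097}{142025049519734205} \approx 4.2253 \cdot 10^{-12}$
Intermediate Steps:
$Q = -524930928390$ ($Q = - \frac{\left(2162448 - 231838\right) \left(-2550724 + 3366421\right)}{3} = - \frac{1930610 \cdot 815697}{3} = \left(- \frac{1}{3}\right) 1574792785170 = -524930928390$)
$\frac{\left(-6000970\right) \frac{1}{2705595}}{Q} = \frac{\left(-6000970\right) \frac{1}{2705595}}{-524930928390} = \left(-6000970\right) \frac{1}{2705595} \left(- \frac{1}{524930928390}\right) = \left(- \frac{1200194}{541119}\right) \left(- \frac{1}{524930928390}\right) = \frac{600097}{142025049519734205}$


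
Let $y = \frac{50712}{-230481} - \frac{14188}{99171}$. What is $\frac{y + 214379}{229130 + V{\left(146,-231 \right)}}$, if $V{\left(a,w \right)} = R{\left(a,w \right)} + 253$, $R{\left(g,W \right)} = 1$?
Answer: $\frac{544451022592661}{582559695164376} \approx 0.93458$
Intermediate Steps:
$V{\left(a,w \right)} = 254$ ($V{\left(a,w \right)} = 1 + 253 = 254$)
$y = - \frac{922136020}{2539670139}$ ($y = 50712 \left(- \frac{1}{230481}\right) - \frac{14188}{99171} = - \frac{16904}{76827} - \frac{14188}{99171} = - \frac{922136020}{2539670139} \approx -0.36309$)
$\frac{y + 214379}{229130 + V{\left(146,-231 \right)}} = \frac{- \frac{922136020}{2539670139} + 214379}{229130 + 254} = \frac{544451022592661}{2539670139 \cdot 229384} = \frac{544451022592661}{2539670139} \cdot \frac{1}{229384} = \frac{544451022592661}{582559695164376}$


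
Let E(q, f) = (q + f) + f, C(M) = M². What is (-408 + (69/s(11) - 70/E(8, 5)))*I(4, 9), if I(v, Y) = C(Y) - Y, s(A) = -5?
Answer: -153248/5 ≈ -30650.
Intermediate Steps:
E(q, f) = q + 2*f (E(q, f) = (f + q) + f = q + 2*f)
I(v, Y) = Y² - Y
(-408 + (69/s(11) - 70/E(8, 5)))*I(4, 9) = (-408 + (69/(-5) - 70/(8 + 2*5)))*(9*(-1 + 9)) = (-408 + (69*(-⅕) - 70/(8 + 10)))*(9*8) = (-408 + (-69/5 - 70/18))*72 = (-408 + (-69/5 - 70*1/18))*72 = (-408 + (-69/5 - 35/9))*72 = (-408 - 796/45)*72 = -19156/45*72 = -153248/5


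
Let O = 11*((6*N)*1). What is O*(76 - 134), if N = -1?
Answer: 3828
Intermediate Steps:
O = -66 (O = 11*((6*(-1))*1) = 11*(-6*1) = 11*(-6) = -66)
O*(76 - 134) = -66*(76 - 134) = -66*(-58) = 3828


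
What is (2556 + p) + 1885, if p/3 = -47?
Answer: 4300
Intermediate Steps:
p = -141 (p = 3*(-47) = -141)
(2556 + p) + 1885 = (2556 - 141) + 1885 = 2415 + 1885 = 4300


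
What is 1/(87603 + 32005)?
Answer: 1/119608 ≈ 8.3606e-6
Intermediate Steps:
1/(87603 + 32005) = 1/119608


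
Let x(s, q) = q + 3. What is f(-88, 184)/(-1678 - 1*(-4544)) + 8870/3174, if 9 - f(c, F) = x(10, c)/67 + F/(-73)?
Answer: 31133676317/11122970361 ≈ 2.7990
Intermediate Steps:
x(s, q) = 3 + q
f(c, F) = 600/67 - c/67 + F/73 (f(c, F) = 9 - ((3 + c)/67 + F/(-73)) = 9 - ((3 + c)*(1/67) + F*(-1/73)) = 9 - ((3/67 + c/67) - F/73) = 9 - (3/67 - F/73 + c/67) = 9 + (-3/67 - c/67 + F/73) = 600/67 - c/67 + F/73)
f(-88, 184)/(-1678 - 1*(-4544)) + 8870/3174 = (600/67 - 1/67*(-88) + (1/73)*184)/(-1678 - 1*(-4544)) + 8870/3174 = (600/67 + 88/67 + 184/73)/(-1678 + 4544) + 8870*(1/3174) = (62552/4891)/2866 + 4435/1587 = (62552/4891)*(1/2866) + 4435/1587 = 31276/7008803 + 4435/1587 = 31133676317/11122970361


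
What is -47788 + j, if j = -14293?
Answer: -62081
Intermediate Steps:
-47788 + j = -47788 - 14293 = -62081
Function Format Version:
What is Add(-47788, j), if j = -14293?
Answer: -62081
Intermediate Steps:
Add(-47788, j) = Add(-47788, -14293) = -62081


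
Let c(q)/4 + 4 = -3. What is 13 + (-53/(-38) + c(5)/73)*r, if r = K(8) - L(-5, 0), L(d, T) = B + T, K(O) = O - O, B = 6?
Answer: 9616/1387 ≈ 6.9329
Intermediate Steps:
c(q) = -28 (c(q) = -16 + 4*(-3) = -16 - 12 = -28)
K(O) = 0
L(d, T) = 6 + T
r = -6 (r = 0 - (6 + 0) = 0 - 1*6 = 0 - 6 = -6)
13 + (-53/(-38) + c(5)/73)*r = 13 + (-53/(-38) - 28/73)*(-6) = 13 + (-53*(-1/38) - 28*1/73)*(-6) = 13 + (53/38 - 28/73)*(-6) = 13 + (2805/2774)*(-6) = 13 - 8415/1387 = 9616/1387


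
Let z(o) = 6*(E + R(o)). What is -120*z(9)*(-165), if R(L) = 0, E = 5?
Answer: 594000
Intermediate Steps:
z(o) = 30 (z(o) = 6*(5 + 0) = 6*5 = 30)
-120*z(9)*(-165) = -120*30*(-165) = -3600*(-165) = 594000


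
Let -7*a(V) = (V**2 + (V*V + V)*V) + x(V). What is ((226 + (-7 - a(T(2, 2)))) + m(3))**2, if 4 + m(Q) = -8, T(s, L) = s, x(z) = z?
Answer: 2152089/49 ≈ 43920.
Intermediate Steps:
m(Q) = -12 (m(Q) = -4 - 8 = -12)
a(V) = -V/7 - V**2/7 - V*(V + V**2)/7 (a(V) = -((V**2 + (V*V + V)*V) + V)/7 = -((V**2 + (V**2 + V)*V) + V)/7 = -((V**2 + (V + V**2)*V) + V)/7 = -((V**2 + V*(V + V**2)) + V)/7 = -(V + V**2 + V*(V + V**2))/7 = -V/7 - V**2/7 - V*(V + V**2)/7)
((226 + (-7 - a(T(2, 2)))) + m(3))**2 = ((226 + (-7 - 2*(-1 - 1*2**2 - 2*2)/7)) - 12)**2 = ((226 + (-7 - 2*(-1 - 1*4 - 4)/7)) - 12)**2 = ((226 + (-7 - 2*(-1 - 4 - 4)/7)) - 12)**2 = ((226 + (-7 - 2*(-9)/7)) - 12)**2 = ((226 + (-7 - 1*(-18/7))) - 12)**2 = ((226 + (-7 + 18/7)) - 12)**2 = ((226 - 31/7) - 12)**2 = (1551/7 - 12)**2 = (1467/7)**2 = 2152089/49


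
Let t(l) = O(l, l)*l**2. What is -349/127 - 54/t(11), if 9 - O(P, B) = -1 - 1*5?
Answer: -213431/76835 ≈ -2.7778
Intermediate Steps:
O(P, B) = 15 (O(P, B) = 9 - (-1 - 1*5) = 9 - (-1 - 5) = 9 - 1*(-6) = 9 + 6 = 15)
t(l) = 15*l**2
-349/127 - 54/t(11) = -349/127 - 54/(15*11**2) = -349*1/127 - 54/(15*121) = -349/127 - 54/1815 = -349/127 - 54*1/1815 = -349/127 - 18/605 = -213431/76835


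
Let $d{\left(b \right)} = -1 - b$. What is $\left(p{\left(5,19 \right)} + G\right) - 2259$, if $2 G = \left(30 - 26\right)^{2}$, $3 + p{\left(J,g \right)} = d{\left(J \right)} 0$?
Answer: $-2254$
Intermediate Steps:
$p{\left(J,g \right)} = -3$ ($p{\left(J,g \right)} = -3 + \left(-1 - J\right) 0 = -3 + 0 = -3$)
$G = 8$ ($G = \frac{\left(30 - 26\right)^{2}}{2} = \frac{4^{2}}{2} = \frac{1}{2} \cdot 16 = 8$)
$\left(p{\left(5,19 \right)} + G\right) - 2259 = \left(-3 + 8\right) - 2259 = 5 - 2259 = -2254$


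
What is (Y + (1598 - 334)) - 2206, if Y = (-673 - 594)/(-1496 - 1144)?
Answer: -2485613/2640 ≈ -941.52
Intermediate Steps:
Y = 1267/2640 (Y = -1267/(-2640) = -1267*(-1/2640) = 1267/2640 ≈ 0.47992)
(Y + (1598 - 334)) - 2206 = (1267/2640 + (1598 - 334)) - 2206 = (1267/2640 + 1264) - 2206 = 3338227/2640 - 2206 = -2485613/2640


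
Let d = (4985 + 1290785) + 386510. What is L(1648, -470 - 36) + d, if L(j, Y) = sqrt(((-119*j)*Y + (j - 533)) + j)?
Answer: 1682280 + sqrt(99235435) ≈ 1.6922e+6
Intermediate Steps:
L(j, Y) = sqrt(-533 + 2*j - 119*Y*j) (L(j, Y) = sqrt((-119*Y*j + (-533 + j)) + j) = sqrt((-533 + j - 119*Y*j) + j) = sqrt(-533 + 2*j - 119*Y*j))
d = 1682280 (d = 1295770 + 386510 = 1682280)
L(1648, -470 - 36) + d = sqrt(-533 + 2*1648 - 119*(-470 - 36)*1648) + 1682280 = sqrt(-533 + 3296 - 119*(-506)*1648) + 1682280 = sqrt(-533 + 3296 + 99232672) + 1682280 = sqrt(99235435) + 1682280 = 1682280 + sqrt(99235435)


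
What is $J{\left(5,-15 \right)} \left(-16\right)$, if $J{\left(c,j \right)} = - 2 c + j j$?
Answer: $-3440$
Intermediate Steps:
$J{\left(c,j \right)} = j^{2} - 2 c$ ($J{\left(c,j \right)} = - 2 c + j^{2} = j^{2} - 2 c$)
$J{\left(5,-15 \right)} \left(-16\right) = \left(\left(-15\right)^{2} - 10\right) \left(-16\right) = \left(225 - 10\right) \left(-16\right) = 215 \left(-16\right) = -3440$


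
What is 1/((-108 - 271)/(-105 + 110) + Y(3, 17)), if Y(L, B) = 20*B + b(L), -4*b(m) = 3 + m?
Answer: 10/2627 ≈ 0.0038066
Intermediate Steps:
b(m) = -¾ - m/4 (b(m) = -(3 + m)/4 = -¾ - m/4)
Y(L, B) = -¾ + 20*B - L/4 (Y(L, B) = 20*B + (-¾ - L/4) = -¾ + 20*B - L/4)
1/((-108 - 271)/(-105 + 110) + Y(3, 17)) = 1/((-108 - 271)/(-105 + 110) + (-¾ + 20*17 - ¼*3)) = 1/(-379/5 + (-¾ + 340 - ¾)) = 1/(-379*⅕ + 677/2) = 1/(-379/5 + 677/2) = 1/(2627/10) = 10/2627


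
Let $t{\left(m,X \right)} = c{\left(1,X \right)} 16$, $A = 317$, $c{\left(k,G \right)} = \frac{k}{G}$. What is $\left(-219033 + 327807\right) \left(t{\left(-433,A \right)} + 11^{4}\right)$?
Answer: $\frac{504843302862}{317} \approx 1.5926 \cdot 10^{9}$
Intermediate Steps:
$t{\left(m,X \right)} = \frac{16}{X}$ ($t{\left(m,X \right)} = 1 \frac{1}{X} 16 = \frac{1}{X} 16 = \frac{16}{X}$)
$\left(-219033 + 327807\right) \left(t{\left(-433,A \right)} + 11^{4}\right) = \left(-219033 + 327807\right) \left(\frac{16}{317} + 11^{4}\right) = 108774 \left(16 \cdot \frac{1}{317} + 14641\right) = 108774 \left(\frac{16}{317} + 14641\right) = 108774 \cdot \frac{4641213}{317} = \frac{504843302862}{317}$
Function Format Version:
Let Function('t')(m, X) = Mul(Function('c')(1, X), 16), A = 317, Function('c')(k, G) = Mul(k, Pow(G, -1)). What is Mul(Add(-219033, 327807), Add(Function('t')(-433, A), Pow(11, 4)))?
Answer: Rational(504843302862, 317) ≈ 1.5926e+9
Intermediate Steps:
Function('t')(m, X) = Mul(16, Pow(X, -1)) (Function('t')(m, X) = Mul(Mul(1, Pow(X, -1)), 16) = Mul(Pow(X, -1), 16) = Mul(16, Pow(X, -1)))
Mul(Add(-219033, 327807), Add(Function('t')(-433, A), Pow(11, 4))) = Mul(Add(-219033, 327807), Add(Mul(16, Pow(317, -1)), Pow(11, 4))) = Mul(108774, Add(Mul(16, Rational(1, 317)), 14641)) = Mul(108774, Add(Rational(16, 317), 14641)) = Mul(108774, Rational(4641213, 317)) = Rational(504843302862, 317)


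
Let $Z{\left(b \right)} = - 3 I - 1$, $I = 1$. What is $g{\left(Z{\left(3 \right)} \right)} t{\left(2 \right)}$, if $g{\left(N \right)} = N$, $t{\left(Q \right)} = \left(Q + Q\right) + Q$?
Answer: $-24$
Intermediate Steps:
$t{\left(Q \right)} = 3 Q$ ($t{\left(Q \right)} = 2 Q + Q = 3 Q$)
$Z{\left(b \right)} = -4$ ($Z{\left(b \right)} = \left(-3\right) 1 - 1 = -3 - 1 = -4$)
$g{\left(Z{\left(3 \right)} \right)} t{\left(2 \right)} = - 4 \cdot 3 \cdot 2 = \left(-4\right) 6 = -24$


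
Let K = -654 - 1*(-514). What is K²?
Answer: 19600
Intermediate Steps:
K = -140 (K = -654 + 514 = -140)
K² = (-140)² = 19600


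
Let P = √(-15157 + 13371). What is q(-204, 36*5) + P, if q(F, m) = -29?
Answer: -29 + I*√1786 ≈ -29.0 + 42.261*I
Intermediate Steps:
P = I*√1786 (P = √(-1786) = I*√1786 ≈ 42.261*I)
q(-204, 36*5) + P = -29 + I*√1786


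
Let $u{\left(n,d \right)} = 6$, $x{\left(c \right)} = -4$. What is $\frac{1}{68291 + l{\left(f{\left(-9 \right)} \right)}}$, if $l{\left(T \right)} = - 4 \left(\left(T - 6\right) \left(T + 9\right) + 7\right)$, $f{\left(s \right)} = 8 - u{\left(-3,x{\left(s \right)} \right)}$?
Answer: $\frac{1}{68439} \approx 1.4612 \cdot 10^{-5}$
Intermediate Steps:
$f{\left(s \right)} = 2$ ($f{\left(s \right)} = 8 - 6 = 2$)
$l{\left(T \right)} = -28 - 4 \left(-6 + T\right) \left(9 + T\right)$ ($l{\left(T \right)} = - 4 \left(\left(-6 + T\right) \left(9 + T\right) + 7\right) = - 4 \left(7 + \left(-6 + T\right) \left(9 + T\right)\right) = -28 - 4 \left(-6 + T\right) \left(9 + T\right)$)
$\frac{1}{68291 + l{\left(f{\left(-9 \right)} \right)}} = \frac{1}{68291 - \left(-164 + 16\right)} = \frac{1}{68291 - -148} = \frac{1}{68291 + 148} = \frac{1}{68439}$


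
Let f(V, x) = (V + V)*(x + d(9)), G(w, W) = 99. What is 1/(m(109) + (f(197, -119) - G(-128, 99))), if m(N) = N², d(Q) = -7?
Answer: -1/37862 ≈ -2.6412e-5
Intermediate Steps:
f(V, x) = 2*V*(-7 + x) (f(V, x) = (V + V)*(x - 7) = (2*V)*(-7 + x) = 2*V*(-7 + x))
1/(m(109) + (f(197, -119) - G(-128, 99))) = 1/(109² + (2*197*(-7 - 119) - 1*99)) = 1/(11881 + (2*197*(-126) - 99)) = 1/(11881 + (-49644 - 99)) = 1/(11881 - 49743) = 1/(-37862) = -1/37862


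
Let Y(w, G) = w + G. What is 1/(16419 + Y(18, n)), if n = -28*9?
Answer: 1/16185 ≈ 6.1786e-5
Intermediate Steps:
n = -252
Y(w, G) = G + w
1/(16419 + Y(18, n)) = 1/(16419 + (-252 + 18)) = 1/(16419 - 234) = 1/16185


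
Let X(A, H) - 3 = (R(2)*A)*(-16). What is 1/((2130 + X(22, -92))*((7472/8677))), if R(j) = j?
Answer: 8677/10677488 ≈ 0.00081264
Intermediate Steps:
X(A, H) = 3 - 32*A (X(A, H) = 3 + (2*A)*(-16) = 3 - 32*A)
1/((2130 + X(22, -92))*((7472/8677))) = 1/((2130 + (3 - 32*22))*((7472/8677))) = 1/((2130 + (3 - 704))*((7472*(1/8677)))) = 1/((2130 - 701)*(7472/8677)) = (8677/7472)/1429 = (1/1429)*(8677/7472) = 8677/10677488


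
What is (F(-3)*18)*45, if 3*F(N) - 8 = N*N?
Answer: 4590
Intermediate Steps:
F(N) = 8/3 + N²/3 (F(N) = 8/3 + (N*N)/3 = 8/3 + N²/3)
(F(-3)*18)*45 = ((8/3 + (⅓)*(-3)²)*18)*45 = ((8/3 + (⅓)*9)*18)*45 = ((8/3 + 3)*18)*45 = ((17/3)*18)*45 = 102*45 = 4590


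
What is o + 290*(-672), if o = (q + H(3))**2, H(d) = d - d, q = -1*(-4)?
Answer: -194864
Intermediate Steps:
q = 4
H(d) = 0
o = 16 (o = (4 + 0)**2 = 4**2 = 16)
o + 290*(-672) = 16 + 290*(-672) = 16 - 194880 = -194864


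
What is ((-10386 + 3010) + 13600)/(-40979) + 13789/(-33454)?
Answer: -17983189/31881662 ≈ -0.56406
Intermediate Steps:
((-10386 + 3010) + 13600)/(-40979) + 13789/(-33454) = (-7376 + 13600)*(-1/40979) + 13789*(-1/33454) = 6224*(-1/40979) - 13789/33454 = -6224/40979 - 13789/33454 = -17983189/31881662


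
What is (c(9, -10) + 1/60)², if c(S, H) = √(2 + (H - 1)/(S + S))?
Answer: 1667/1200 + √2/36 ≈ 1.4284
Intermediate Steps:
c(S, H) = √(2 + (-1 + H)/(2*S)) (c(S, H) = √(2 + (-1 + H)/((2*S))) = √(2 + (-1 + H)*(1/(2*S))) = √(2 + (-1 + H)/(2*S)))
(c(9, -10) + 1/60)² = (√2*√((-1 - 10 + 4*9)/9)/2 + 1/60)² = (√2*√((-1 - 10 + 36)/9)/2 + 1/60)² = (√2*√((⅑)*25)/2 + 1/60)² = (√2*√(25/9)/2 + 1/60)² = ((½)*√2*(5/3) + 1/60)² = (5*√2/6 + 1/60)² = (1/60 + 5*√2/6)²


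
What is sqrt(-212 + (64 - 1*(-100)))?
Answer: 4*I*sqrt(3) ≈ 6.9282*I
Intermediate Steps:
sqrt(-212 + (64 - 1*(-100))) = sqrt(-212 + (64 + 100)) = sqrt(-212 + 164) = sqrt(-48) = 4*I*sqrt(3)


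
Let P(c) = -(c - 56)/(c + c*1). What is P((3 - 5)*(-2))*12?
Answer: 78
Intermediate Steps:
P(c) = -(-56 + c)/(2*c) (P(c) = -(-56 + c)/(c + c) = -(-56 + c)/(2*c))
P((3 - 5)*(-2))*12 = ((56 - (3 - 5)*(-2))/(2*(((3 - 5)*(-2)))))*12 = ((56 - (-2)*(-2))/(2*((-2*(-2)))))*12 = ((½)*(56 - 1*4)/4)*12 = ((½)*(¼)*(56 - 4))*12 = ((½)*(¼)*52)*12 = (13/2)*12 = 78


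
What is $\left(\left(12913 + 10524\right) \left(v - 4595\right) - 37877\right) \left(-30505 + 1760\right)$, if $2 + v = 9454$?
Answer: $-3271055441840$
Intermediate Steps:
$v = 9452$ ($v = -2 + 9454 = 9452$)
$\left(\left(12913 + 10524\right) \left(v - 4595\right) - 37877\right) \left(-30505 + 1760\right) = \left(\left(12913 + 10524\right) \left(9452 - 4595\right) - 37877\right) \left(-30505 + 1760\right) = \left(23437 \cdot 4857 - 37877\right) \left(-28745\right) = \left(113833509 - 37877\right) \left(-28745\right) = 113795632 \left(-28745\right) = -3271055441840$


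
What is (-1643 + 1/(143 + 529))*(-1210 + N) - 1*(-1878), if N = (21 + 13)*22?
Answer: 12175093/16 ≈ 7.6094e+5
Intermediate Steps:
N = 748 (N = 34*22 = 748)
(-1643 + 1/(143 + 529))*(-1210 + N) - 1*(-1878) = (-1643 + 1/(143 + 529))*(-1210 + 748) - 1*(-1878) = (-1643 + 1/672)*(-462) + 1878 = -1104095/672*(-462) + 1878 = 12145045/16 + 1878 = 12175093/16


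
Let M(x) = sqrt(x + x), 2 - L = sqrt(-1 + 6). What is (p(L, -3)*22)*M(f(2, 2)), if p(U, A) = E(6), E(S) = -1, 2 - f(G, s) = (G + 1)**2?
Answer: -22*I*sqrt(14) ≈ -82.316*I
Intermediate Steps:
f(G, s) = 2 - (1 + G)**2 (f(G, s) = 2 - (G + 1)**2 = 2 - (1 + G)**2)
L = 2 - sqrt(5) (L = 2 - sqrt(-1 + 6) = 2 - sqrt(5) ≈ -0.23607)
p(U, A) = -1
M(x) = sqrt(2)*sqrt(x) (M(x) = sqrt(2*x) = sqrt(2)*sqrt(x))
(p(L, -3)*22)*M(f(2, 2)) = (-1*22)*(sqrt(2)*sqrt(2 - (1 + 2)**2)) = -22*sqrt(2)*sqrt(2 - 1*3**2) = -22*sqrt(2)*sqrt(2 - 1*9) = -22*sqrt(2)*sqrt(2 - 9) = -22*sqrt(2)*sqrt(-7) = -22*sqrt(2)*I*sqrt(7) = -22*I*sqrt(14)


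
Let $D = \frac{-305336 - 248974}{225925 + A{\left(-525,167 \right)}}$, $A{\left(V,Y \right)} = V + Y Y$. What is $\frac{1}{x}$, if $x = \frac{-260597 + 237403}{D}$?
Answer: $\frac{277155}{2937392533} \approx 9.4354 \cdot 10^{-5}$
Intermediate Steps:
$A{\left(V,Y \right)} = V + Y^{2}$
$D = - \frac{554310}{253289}$ ($D = \frac{-305336 - 248974}{225925 - \left(525 - 167^{2}\right)} = - \frac{554310}{225925 + \left(-525 + 27889\right)} = - \frac{554310}{225925 + 27364} = - \frac{554310}{253289} \approx -2.1884$)
$x = \frac{2937392533}{277155}$ ($x = \frac{-260597 + 237403}{- \frac{554310}{253289}} = \left(-23194\right) \left(- \frac{253289}{554310}\right) = \frac{2937392533}{277155} \approx 10598.0$)
$\frac{1}{x} = \frac{1}{\frac{2937392533}{277155}} = \frac{277155}{2937392533}$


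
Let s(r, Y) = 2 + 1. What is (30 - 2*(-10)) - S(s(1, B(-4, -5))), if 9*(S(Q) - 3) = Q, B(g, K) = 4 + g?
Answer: 140/3 ≈ 46.667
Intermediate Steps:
s(r, Y) = 3
S(Q) = 3 + Q/9
(30 - 2*(-10)) - S(s(1, B(-4, -5))) = (30 - 2*(-10)) - (3 + (1/9)*3) = (30 + 20) - (3 + 1/3) = 50 - 1*10/3 = 50 - 10/3 = 140/3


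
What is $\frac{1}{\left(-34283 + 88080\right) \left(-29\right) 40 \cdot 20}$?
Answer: $- \frac{1}{1248090400} \approx -8.0122 \cdot 10^{-10}$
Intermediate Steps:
$\frac{1}{\left(-34283 + 88080\right) \left(-29\right) 40 \cdot 20} = \frac{1}{53797 \left(\left(-1160\right) 20\right)} = \frac{1}{53797 \left(-23200\right)} = \frac{1}{53797} \left(- \frac{1}{23200}\right) = - \frac{1}{1248090400}$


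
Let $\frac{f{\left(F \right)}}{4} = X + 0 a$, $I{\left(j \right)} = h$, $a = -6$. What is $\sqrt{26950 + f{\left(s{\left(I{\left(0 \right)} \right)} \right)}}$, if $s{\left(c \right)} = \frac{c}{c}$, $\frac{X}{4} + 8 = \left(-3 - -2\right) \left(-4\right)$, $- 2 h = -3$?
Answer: $\sqrt{26886} \approx 163.97$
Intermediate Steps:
$h = \frac{3}{2}$ ($h = \left(- \frac{1}{2}\right) \left(-3\right) = \frac{3}{2} \approx 1.5$)
$X = -16$ ($X = -32 + 4 \left(-3 - -2\right) \left(-4\right) = -32 + 4 \left(-3 + 2\right) \left(-4\right) = -32 + 4 \left(\left(-1\right) \left(-4\right)\right) = -32 + 4 \cdot 4 = -32 + 16 = -16$)
$I{\left(j \right)} = \frac{3}{2}$
$s{\left(c \right)} = 1$
$f{\left(F \right)} = -64$ ($f{\left(F \right)} = 4 \left(-16 + 0 \left(-6\right)\right) = 4 \left(-16 + 0\right) = 4 \left(-16\right) = -64$)
$\sqrt{26950 + f{\left(s{\left(I{\left(0 \right)} \right)} \right)}} = \sqrt{26950 - 64} = \sqrt{26886}$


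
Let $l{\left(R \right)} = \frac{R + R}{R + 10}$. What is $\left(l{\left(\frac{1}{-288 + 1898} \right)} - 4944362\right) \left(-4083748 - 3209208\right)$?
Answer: $\frac{580586192676487360}{16101} \approx 3.6059 \cdot 10^{13}$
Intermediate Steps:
$l{\left(R \right)} = \frac{2 R}{10 + R}$
$\left(l{\left(\frac{1}{-288 + 1898} \right)} - 4944362\right) \left(-4083748 - 3209208\right) = \left(\frac{2}{\left(-288 + 1898\right) \left(10 + \frac{1}{-288 + 1898}\right)} - 4944362\right) \left(-4083748 - 3209208\right) = \left(\frac{2}{1610 \left(10 + \frac{1}{1610}\right)} - 4944362\right) \left(-7292956\right) = \left(2 \cdot \frac{1}{1610} \frac{1}{10 + \frac{1}{1610}} - 4944362\right) \left(-7292956\right) = \left(2 \cdot \frac{1}{1610} \frac{1}{\frac{16101}{1610}} - 4944362\right) \left(-7292956\right) = \left(2 \cdot \frac{1}{1610} \cdot \frac{1610}{16101} - 4944362\right) \left(-7292956\right) = \left(\frac{2}{16101} - 4944362\right) \left(-7292956\right) = \left(- \frac{79609172560}{16101}\right) \left(-7292956\right) = \frac{580586192676487360}{16101}$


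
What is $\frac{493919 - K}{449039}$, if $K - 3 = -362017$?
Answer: $\frac{855933}{449039} \approx 1.9061$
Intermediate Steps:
$K = -362014$ ($K = 3 - 362017 = -362014$)
$\frac{493919 - K}{449039} = \frac{493919 - -362014}{449039} = \left(493919 + 362014\right) \frac{1}{449039} = 855933 \cdot \frac{1}{449039} = \frac{855933}{449039}$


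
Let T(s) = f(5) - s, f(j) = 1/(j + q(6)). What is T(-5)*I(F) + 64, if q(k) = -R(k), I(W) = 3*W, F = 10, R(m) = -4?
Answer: 652/3 ≈ 217.33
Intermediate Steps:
q(k) = 4 (q(k) = -1*(-4) = 4)
f(j) = 1/(4 + j) (f(j) = 1/(j + 4) = 1/(4 + j))
T(s) = 1/9 - s (T(s) = 1/(4 + 5) - s = 1/9 - s)
T(-5)*I(F) + 64 = (1/9 - 1*(-5))*(3*10) + 64 = (1/9 + 5)*30 + 64 = (46/9)*30 + 64 = 460/3 + 64 = 652/3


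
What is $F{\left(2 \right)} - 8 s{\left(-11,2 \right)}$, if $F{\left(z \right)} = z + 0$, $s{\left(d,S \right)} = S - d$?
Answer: $-102$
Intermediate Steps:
$F{\left(z \right)} = z$
$F{\left(2 \right)} - 8 s{\left(-11,2 \right)} = 2 - 8 \left(2 - -11\right) = 2 - 8 \left(2 + 11\right) = 2 - 104 = -102$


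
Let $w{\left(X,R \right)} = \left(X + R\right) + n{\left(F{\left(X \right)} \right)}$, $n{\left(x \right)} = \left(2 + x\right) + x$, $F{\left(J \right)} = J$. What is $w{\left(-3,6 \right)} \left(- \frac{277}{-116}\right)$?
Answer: $- \frac{277}{116} \approx -2.3879$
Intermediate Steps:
$n{\left(x \right)} = 2 + 2 x$
$w{\left(X,R \right)} = 2 + R + 3 X$ ($w{\left(X,R \right)} = \left(X + R\right) + \left(2 + 2 X\right) = \left(R + X\right) + \left(2 + 2 X\right) = 2 + R + 3 X$)
$w{\left(-3,6 \right)} \left(- \frac{277}{-116}\right) = \left(2 + 6 + 3 \left(-3\right)\right) \left(- \frac{277}{-116}\right) = \left(2 + 6 - 9\right) \left(\left(-277\right) \left(- \frac{1}{116}\right)\right) = \left(-1\right) \frac{277}{116} = - \frac{277}{116}$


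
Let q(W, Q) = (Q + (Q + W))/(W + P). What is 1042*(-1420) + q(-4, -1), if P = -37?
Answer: -60665234/41 ≈ -1.4796e+6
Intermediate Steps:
q(W, Q) = (W + 2*Q)/(-37 + W) (q(W, Q) = (Q + (Q + W))/(W - 37) = (W + 2*Q)/(-37 + W))
1042*(-1420) + q(-4, -1) = 1042*(-1420) + (-4 + 2*(-1))/(-37 - 4) = -1479640 + (-4 - 2)/(-41) = -1479640 - 1/41*(-6) = -1479640 + 6/41 = -60665234/41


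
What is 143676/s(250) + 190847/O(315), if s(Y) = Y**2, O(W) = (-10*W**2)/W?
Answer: -114753581/1968750 ≈ -58.288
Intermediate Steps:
O(W) = -10*W
143676/s(250) + 190847/O(315) = 143676/(250**2) + 190847/((-10*315)) = 143676/62500 + 190847/(-3150) = 143676*(1/62500) + 190847*(-1/3150) = 35919/15625 - 190847/3150 = -114753581/1968750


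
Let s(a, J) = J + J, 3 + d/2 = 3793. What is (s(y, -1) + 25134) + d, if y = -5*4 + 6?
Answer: 32712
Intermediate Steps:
d = 7580 (d = -6 + 2*3793 = -6 + 7586 = 7580)
y = -14 (y = -20 + 6 = -14)
s(a, J) = 2*J
(s(y, -1) + 25134) + d = (2*(-1) + 25134) + 7580 = (-2 + 25134) + 7580 = 25132 + 7580 = 32712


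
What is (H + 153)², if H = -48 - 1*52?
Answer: 2809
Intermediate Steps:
H = -100 (H = -48 - 52 = -100)
(H + 153)² = (-100 + 153)² = 53² = 2809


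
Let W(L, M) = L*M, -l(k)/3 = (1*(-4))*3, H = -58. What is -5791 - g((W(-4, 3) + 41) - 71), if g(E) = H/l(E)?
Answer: -104209/18 ≈ -5789.4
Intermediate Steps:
l(k) = 36 (l(k) = -3*1*(-4)*3 = -(-12)*3 = -3*(-12) = 36)
g(E) = -29/18 (g(E) = -58/36 = -58*1/36 = -29/18)
-5791 - g((W(-4, 3) + 41) - 71) = -5791 - 1*(-29/18) = -5791 + 29/18 = -104209/18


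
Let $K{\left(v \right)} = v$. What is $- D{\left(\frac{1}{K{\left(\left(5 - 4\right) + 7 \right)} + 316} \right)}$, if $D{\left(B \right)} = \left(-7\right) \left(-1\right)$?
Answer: $-7$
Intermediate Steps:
$D{\left(B \right)} = 7$
$- D{\left(\frac{1}{K{\left(\left(5 - 4\right) + 7 \right)} + 316} \right)} = \left(-1\right) 7 = -7$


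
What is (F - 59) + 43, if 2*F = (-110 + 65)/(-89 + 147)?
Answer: -1901/116 ≈ -16.388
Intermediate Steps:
F = -45/116 (F = ((-110 + 65)/(-89 + 147))/2 = (-45/58)/2 = (-45*1/58)/2 = (1/2)*(-45/58) = -45/116 ≈ -0.38793)
(F - 59) + 43 = (-45/116 - 59) + 43 = -6889/116 + 43 = -1901/116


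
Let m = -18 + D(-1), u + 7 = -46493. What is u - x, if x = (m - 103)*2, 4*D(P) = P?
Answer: -92515/2 ≈ -46258.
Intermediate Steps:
u = -46500 (u = -7 - 46493 = -46500)
D(P) = P/4
m = -73/4 (m = -18 + (¼)*(-1) = -18 - ¼ = -73/4 ≈ -18.250)
x = -485/2 (x = (-73/4 - 103)*2 = -485/4*2 = -485/2 ≈ -242.50)
u - x = -46500 - 1*(-485/2) = -46500 + 485/2 = -92515/2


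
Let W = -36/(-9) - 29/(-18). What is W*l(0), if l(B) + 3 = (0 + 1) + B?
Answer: -101/9 ≈ -11.222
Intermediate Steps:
l(B) = -2 + B (l(B) = -3 + ((0 + 1) + B) = -3 + (1 + B) = -2 + B)
W = 101/18 (W = -36*(-⅑) - 29*(-1/18) = 4 + 29/18 = 101/18 ≈ 5.6111)
W*l(0) = 101*(-2 + 0)/18 = (101/18)*(-2) = -101/9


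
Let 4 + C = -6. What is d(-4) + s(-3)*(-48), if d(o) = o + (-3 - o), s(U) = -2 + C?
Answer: 573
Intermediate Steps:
C = -10 (C = -4 - 6 = -10)
s(U) = -12 (s(U) = -2 - 10 = -12)
d(o) = -3
d(-4) + s(-3)*(-48) = -3 - 12*(-48) = -3 + 576 = 573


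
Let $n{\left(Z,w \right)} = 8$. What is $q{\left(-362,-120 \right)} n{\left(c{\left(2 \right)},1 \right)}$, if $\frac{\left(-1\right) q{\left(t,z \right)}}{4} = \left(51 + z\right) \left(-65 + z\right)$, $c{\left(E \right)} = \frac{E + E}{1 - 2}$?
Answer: $-408480$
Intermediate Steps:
$c{\left(E \right)} = - 2 E$ ($c{\left(E \right)} = \frac{2 E}{-1} = 2 E \left(-1\right) = - 2 E$)
$q{\left(t,z \right)} = - 4 \left(-65 + z\right) \left(51 + z\right)$ ($q{\left(t,z \right)} = - 4 \left(51 + z\right) \left(-65 + z\right) = - 4 \left(-65 + z\right) \left(51 + z\right)$)
$q{\left(-362,-120 \right)} n{\left(c{\left(2 \right)},1 \right)} = \left(13260 - 4 \left(-120\right)^{2} + 56 \left(-120\right)\right) 8 = \left(13260 - 57600 - 6720\right) 8 = \left(-51060\right) 8 = -408480$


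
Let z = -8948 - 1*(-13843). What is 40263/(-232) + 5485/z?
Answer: -39162973/227128 ≈ -172.43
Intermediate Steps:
z = 4895 (z = -8948 + 13843 = 4895)
40263/(-232) + 5485/z = 40263/(-232) + 5485/4895 = 40263*(-1/232) + 5485*(1/4895) = -40263/232 + 1097/979 = -39162973/227128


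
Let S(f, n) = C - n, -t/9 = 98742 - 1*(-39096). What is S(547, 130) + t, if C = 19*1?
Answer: -1240653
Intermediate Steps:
t = -1240542 (t = -9*(98742 - 1*(-39096)) = -9*(98742 + 39096) = -9*137838 = -1240542)
C = 19
S(f, n) = 19 - n
S(547, 130) + t = (19 - 1*130) - 1240542 = (19 - 130) - 1240542 = -111 - 1240542 = -1240653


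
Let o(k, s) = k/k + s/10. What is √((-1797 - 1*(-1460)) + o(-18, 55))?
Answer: I*√1322/2 ≈ 18.18*I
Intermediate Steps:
o(k, s) = 1 + s/10 (o(k, s) = 1 + s*(⅒) = 1 + s/10)
√((-1797 - 1*(-1460)) + o(-18, 55)) = √((-1797 - 1*(-1460)) + (1 + (⅒)*55)) = √((-1797 + 1460) + (1 + 11/2)) = √(-337 + 13/2) = √(-661/2) = I*√1322/2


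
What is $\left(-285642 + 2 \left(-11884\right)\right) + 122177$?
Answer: $-187233$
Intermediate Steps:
$\left(-285642 + 2 \left(-11884\right)\right) + 122177 = \left(-285642 - 23768\right) + 122177 = -309410 + 122177 = -187233$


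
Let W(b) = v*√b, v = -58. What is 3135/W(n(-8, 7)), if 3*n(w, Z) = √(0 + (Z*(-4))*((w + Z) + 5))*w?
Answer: -3135*√6*7^(¾)/(3248*√(-I)) ≈ -7.1946 - 7.1946*I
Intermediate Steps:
n(w, Z) = 2*w*√(-Z*(5 + Z + w))/3 (n(w, Z) = (√(0 + (Z*(-4))*((w + Z) + 5))*w)/3 = (√(0 + (-4*Z)*((Z + w) + 5))*w)/3 = (√(0 + (-4*Z)*(5 + Z + w))*w)/3 = (√(0 - 4*Z*(5 + Z + w))*w)/3 = (√(-4*Z*(5 + Z + w))*w)/3 = ((2*√(-Z*(5 + Z + w)))*w)/3 = (2*w*√(-Z*(5 + Z + w)))/3 = 2*w*√(-Z*(5 + Z + w))/3)
W(b) = -58*√b
3135/W(n(-8, 7)) = 3135/((-58*4*√3*√(-I*√7*√(5 + 7 - 8))/3)) = 3135/((-58*4*√3*√(-2*I*√7)/3)) = 3135/((-58*4*√3*(√2*7^(¼)*√(-I))/3)) = 3135/((-58*4*√6*7^(¼)*√(-I)/3)) = 3135/((-232*√6*7^(¼)*√(-I)/3)) = 3135*(-√6*7^(¾)/(3248*√(-I))) = -3135*√6*7^(¾)/(3248*√(-I))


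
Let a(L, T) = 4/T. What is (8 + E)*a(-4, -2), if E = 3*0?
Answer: -16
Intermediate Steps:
E = 0
(8 + E)*a(-4, -2) = (8 + 0)*(4/(-2)) = 8*(4*(-½)) = 8*(-2) = -16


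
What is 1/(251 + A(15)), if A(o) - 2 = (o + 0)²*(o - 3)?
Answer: 1/2953 ≈ 0.00033864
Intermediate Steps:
A(o) = 2 + o²*(-3 + o) (A(o) = 2 + (o + 0)²*(o - 3) = 2 + o²*(-3 + o))
1/(251 + A(15)) = 1/(251 + (2 + 15³ - 3*15²)) = 1/(251 + (2 + 3375 - 3*225)) = 1/(251 + (2 + 3375 - 675)) = 1/(251 + 2702) = 1/2953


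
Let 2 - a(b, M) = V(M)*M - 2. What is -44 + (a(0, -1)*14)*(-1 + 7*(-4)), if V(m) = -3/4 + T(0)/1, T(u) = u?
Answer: -2727/2 ≈ -1363.5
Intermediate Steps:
V(m) = -3/4 (V(m) = -3/4 + 0/1 = -3*1/4 + 0*1 = -3/4 + 0 = -3/4)
a(b, M) = 4 + 3*M/4 (a(b, M) = 2 - (-3*M/4 - 2) = 2 - (-2 - 3*M/4) = 2 + (2 + 3*M/4) = 4 + 3*M/4)
-44 + (a(0, -1)*14)*(-1 + 7*(-4)) = -44 + ((4 + (3/4)*(-1))*14)*(-1 + 7*(-4)) = -44 + ((4 - 3/4)*14)*(-1 - 28) = -44 + ((13/4)*14)*(-29) = -44 + (91/2)*(-29) = -44 - 2639/2 = -2727/2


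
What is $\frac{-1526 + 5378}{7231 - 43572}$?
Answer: $- \frac{3852}{36341} \approx -0.106$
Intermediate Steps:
$\frac{-1526 + 5378}{7231 - 43572} = \frac{3852}{-36341} = 3852 \left(- \frac{1}{36341}\right) = - \frac{3852}{36341}$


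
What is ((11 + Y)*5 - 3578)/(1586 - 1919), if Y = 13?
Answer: 3458/333 ≈ 10.384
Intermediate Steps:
((11 + Y)*5 - 3578)/(1586 - 1919) = ((11 + 13)*5 - 3578)/(1586 - 1919) = (24*5 - 3578)/(-333) = (120 - 3578)*(-1/333) = -3458*(-1/333) = 3458/333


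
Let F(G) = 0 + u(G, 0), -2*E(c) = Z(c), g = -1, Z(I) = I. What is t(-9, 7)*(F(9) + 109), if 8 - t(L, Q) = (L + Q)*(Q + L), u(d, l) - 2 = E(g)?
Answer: 446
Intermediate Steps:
E(c) = -c/2
u(d, l) = 5/2 (u(d, l) = 2 - ½*(-1) = 2 + ½ = 5/2)
t(L, Q) = 8 - (L + Q)² (t(L, Q) = 8 - (L + Q)*(Q + L) = 8 - (L + Q)*(L + Q) = 8 - (L + Q)²)
F(G) = 5/2 (F(G) = 0 + 5/2 = 5/2)
t(-9, 7)*(F(9) + 109) = (8 - (-9 + 7)²)*(5/2 + 109) = (8 - 1*(-2)²)*(223/2) = (8 - 1*4)*(223/2) = (8 - 4)*(223/2) = 4*(223/2) = 446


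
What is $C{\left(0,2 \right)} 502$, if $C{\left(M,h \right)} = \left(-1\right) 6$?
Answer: $-3012$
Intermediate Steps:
$C{\left(M,h \right)} = -6$
$C{\left(0,2 \right)} 502 = \left(-6\right) 502 = -3012$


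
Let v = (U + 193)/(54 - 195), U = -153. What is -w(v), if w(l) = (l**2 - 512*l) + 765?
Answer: -18098245/19881 ≈ -910.33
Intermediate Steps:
v = -40/141 (v = (-153 + 193)/(54 - 195) = 40/(-141) = 40*(-1/141) = -40/141 ≈ -0.28369)
w(l) = 765 + l**2 - 512*l
-w(v) = -(765 + (-40/141)**2 - 512*(-40/141)) = -(765 + 1600/19881 + 20480/141) = -1*18098245/19881 = -18098245/19881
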